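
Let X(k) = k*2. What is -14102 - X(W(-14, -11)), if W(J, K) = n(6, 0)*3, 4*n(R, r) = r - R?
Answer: -14093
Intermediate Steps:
n(R, r) = -R/4 + r/4 (n(R, r) = (r - R)/4 = -R/4 + r/4)
W(J, K) = -9/2 (W(J, K) = (-¼*6 + (¼)*0)*3 = (-3/2 + 0)*3 = -3/2*3 = -9/2)
X(k) = 2*k
-14102 - X(W(-14, -11)) = -14102 - 2*(-9)/2 = -14102 - 1*(-9) = -14102 + 9 = -14093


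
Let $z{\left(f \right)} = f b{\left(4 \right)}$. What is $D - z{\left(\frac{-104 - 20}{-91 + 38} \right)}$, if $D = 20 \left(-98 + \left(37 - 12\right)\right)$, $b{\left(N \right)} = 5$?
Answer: $- \frac{78000}{53} \approx -1471.7$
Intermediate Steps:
$D = -1460$ ($D = 20 \left(-98 + 25\right) = 20 \left(-73\right) = -1460$)
$z{\left(f \right)} = 5 f$ ($z{\left(f \right)} = f 5 = 5 f$)
$D - z{\left(\frac{-104 - 20}{-91 + 38} \right)} = -1460 - 5 \frac{-104 - 20}{-91 + 38} = -1460 - 5 \left(- \frac{124}{-53}\right) = -1460 - 5 \left(\left(-124\right) \left(- \frac{1}{53}\right)\right) = -1460 - 5 \cdot \frac{124}{53} = -1460 - \frac{620}{53} = - \frac{78000}{53}$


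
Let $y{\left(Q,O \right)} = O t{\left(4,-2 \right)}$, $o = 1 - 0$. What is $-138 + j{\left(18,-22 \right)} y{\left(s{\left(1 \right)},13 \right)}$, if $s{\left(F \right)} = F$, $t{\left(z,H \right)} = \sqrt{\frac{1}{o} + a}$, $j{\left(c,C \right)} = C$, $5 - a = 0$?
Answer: $-138 - 286 \sqrt{6} \approx -838.55$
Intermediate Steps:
$a = 5$ ($a = 5 - 0 = 5 + 0 = 5$)
$o = 1$ ($o = 1 + 0 = 1$)
$t{\left(z,H \right)} = \sqrt{6}$ ($t{\left(z,H \right)} = \sqrt{1^{-1} + 5} = \sqrt{1 + 5} = \sqrt{6}$)
$y{\left(Q,O \right)} = O \sqrt{6}$
$-138 + j{\left(18,-22 \right)} y{\left(s{\left(1 \right)},13 \right)} = -138 - 22 \cdot 13 \sqrt{6} = -138 - 286 \sqrt{6}$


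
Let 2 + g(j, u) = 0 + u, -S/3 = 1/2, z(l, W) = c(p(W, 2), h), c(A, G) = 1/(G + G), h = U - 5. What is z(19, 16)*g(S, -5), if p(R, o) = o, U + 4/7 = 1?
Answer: 49/64 ≈ 0.76563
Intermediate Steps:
U = 3/7 (U = -4/7 + 1 = 3/7 ≈ 0.42857)
h = -32/7 (h = 3/7 - 5 = -32/7 ≈ -4.5714)
c(A, G) = 1/(2*G)
z(l, W) = -7/64 (z(l, W) = 1/(2*(-32/7)) = (1/2)*(-7/32) = -7/64)
S = -3/2 ≈ -1.5000
g(j, u) = -2 + u (g(j, u) = -2 + (0 + u) = -2 + u)
z(19, 16)*g(S, -5) = -7*(-2 - 5)/64 = -7/64*(-7) = 49/64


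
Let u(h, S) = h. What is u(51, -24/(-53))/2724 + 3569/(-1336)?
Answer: -804485/303272 ≈ -2.6527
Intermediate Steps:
u(51, -24/(-53))/2724 + 3569/(-1336) = 51/2724 + 3569/(-1336) = 51*(1/2724) + 3569*(-1/1336) = 17/908 - 3569/1336 = -804485/303272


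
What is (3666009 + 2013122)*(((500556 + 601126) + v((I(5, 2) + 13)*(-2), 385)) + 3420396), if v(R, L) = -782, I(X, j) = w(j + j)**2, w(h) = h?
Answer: 25677032273776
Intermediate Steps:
I(X, j) = 4*j**2 (I(X, j) = (j + j)**2 = (2*j)**2 = 4*j**2)
(3666009 + 2013122)*(((500556 + 601126) + v((I(5, 2) + 13)*(-2), 385)) + 3420396) = (3666009 + 2013122)*(((500556 + 601126) - 782) + 3420396) = 5679131*((1101682 - 782) + 3420396) = 5679131*(1100900 + 3420396) = 5679131*4521296 = 25677032273776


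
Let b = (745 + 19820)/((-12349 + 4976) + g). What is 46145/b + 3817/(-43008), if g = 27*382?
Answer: 389109489197/58963968 ≈ 6599.1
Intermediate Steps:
g = 10314
b = 20565/2941 (b = (745 + 19820)/((-12349 + 4976) + 10314) = 20565/(-7373 + 10314) = 20565/2941 ≈ 6.9925)
46145/b + 3817/(-43008) = 46145/(20565/2941) + 3817/(-43008) = 46145*(2941/20565) + 3817*(-1/43008) = 27142489/4113 - 3817/43008 = 389109489197/58963968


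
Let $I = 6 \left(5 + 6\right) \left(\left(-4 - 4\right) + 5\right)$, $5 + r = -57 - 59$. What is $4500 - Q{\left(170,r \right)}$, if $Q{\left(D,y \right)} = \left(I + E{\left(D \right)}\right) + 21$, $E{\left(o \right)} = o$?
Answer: $4507$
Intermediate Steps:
$r = -121$ ($r = -5 - 116 = -121$)
$I = -198$ ($I = 6 \cdot 11 \left(-8 + 5\right) = 66 \left(-3\right) = -198$)
$Q{\left(D,y \right)} = -177 + D$ ($Q{\left(D,y \right)} = \left(-198 + D\right) + 21 = -177 + D$)
$4500 - Q{\left(170,r \right)} = 4500 - \left(-177 + 170\right) = 4500 - -7 = 4500 + 7 = 4507$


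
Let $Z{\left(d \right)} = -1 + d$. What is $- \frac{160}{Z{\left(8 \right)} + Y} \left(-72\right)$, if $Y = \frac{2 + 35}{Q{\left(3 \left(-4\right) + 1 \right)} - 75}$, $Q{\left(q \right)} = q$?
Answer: $\frac{198144}{113} \approx 1753.5$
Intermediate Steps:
$Y = - \frac{37}{86}$ ($Y = \frac{2 + 35}{\left(3 \left(-4\right) + 1\right) - 75} = \frac{37}{\left(-12 + 1\right) - 75} = \frac{37}{-11 - 75} = \frac{37}{-86} = 37 \left(- \frac{1}{86}\right) = - \frac{37}{86} \approx -0.43023$)
$- \frac{160}{Z{\left(8 \right)} + Y} \left(-72\right) = - \frac{160}{\left(-1 + 8\right) - \frac{37}{86}} \left(-72\right) = - \frac{160}{7 - \frac{37}{86}} \left(-72\right) = - \frac{160}{\frac{565}{86}} \left(-72\right) = \left(-160\right) \frac{86}{565} \left(-72\right) = \left(- \frac{2752}{113}\right) \left(-72\right) = \frac{198144}{113}$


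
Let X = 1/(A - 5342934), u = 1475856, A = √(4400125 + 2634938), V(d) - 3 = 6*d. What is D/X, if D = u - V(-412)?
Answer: -7898592905550 + 1478325*√7035063 ≈ -7.8947e+12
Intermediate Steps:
V(d) = 3 + 6*d
A = √7035063 ≈ 2652.4
D = 1478325 (D = 1475856 - (3 + 6*(-412)) = 1475856 - (3 - 2472) = 1475856 - 1*(-2469) = 1475856 + 2469 = 1478325)
X = 1/(-5342934 + √7035063) (X = 1/(√7035063 - 5342934) = 1/(-5342934 + √7035063) ≈ -1.8726e-7)
D/X = 1478325/(-1780978/9515645564431 - √7035063/28546936693293)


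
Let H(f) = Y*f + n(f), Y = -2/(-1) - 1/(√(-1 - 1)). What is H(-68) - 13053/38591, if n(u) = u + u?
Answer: -10509805/38591 - 34*I*√2 ≈ -272.34 - 48.083*I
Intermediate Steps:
Y = 2 + I*√2/2 (Y = -2*(-1) - 1/(√(-2)) = 2 - 1/(I*√2) = 2 - (-1)*I*√2/2 = 2 + I*√2/2 ≈ 2.0 + 0.70711*I)
n(u) = 2*u
H(f) = 2*f + f*(2 + I*√2/2) (H(f) = (2 + I*√2/2)*f + 2*f = f*(2 + I*√2/2) + 2*f = 2*f + f*(2 + I*√2/2))
H(-68) - 13053/38591 = (½)*(-68)*(8 + I*√2) - 13053/38591 = (-272 - 34*I*√2) - 13053*1/38591 = (-272 - 34*I*√2) - 13053/38591 = -10509805/38591 - 34*I*√2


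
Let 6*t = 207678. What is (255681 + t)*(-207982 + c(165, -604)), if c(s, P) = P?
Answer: -60551264284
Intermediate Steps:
t = 34613 (t = (⅙)*207678 = 34613)
(255681 + t)*(-207982 + c(165, -604)) = (255681 + 34613)*(-207982 - 604) = 290294*(-208586) = -60551264284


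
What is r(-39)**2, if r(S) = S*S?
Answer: 2313441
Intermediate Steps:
r(S) = S**2
r(-39)**2 = ((-39)**2)**2 = 1521**2 = 2313441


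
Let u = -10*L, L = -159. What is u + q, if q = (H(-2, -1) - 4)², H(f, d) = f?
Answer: 1626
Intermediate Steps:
u = 1590 (u = -10*(-159) = 1590)
q = 36 (q = (-2 - 4)² = (-6)² = 36)
u + q = 1590 + 36 = 1626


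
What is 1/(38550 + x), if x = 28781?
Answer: 1/67331 ≈ 1.4852e-5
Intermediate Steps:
1/(38550 + x) = 1/(38550 + 28781) = 1/67331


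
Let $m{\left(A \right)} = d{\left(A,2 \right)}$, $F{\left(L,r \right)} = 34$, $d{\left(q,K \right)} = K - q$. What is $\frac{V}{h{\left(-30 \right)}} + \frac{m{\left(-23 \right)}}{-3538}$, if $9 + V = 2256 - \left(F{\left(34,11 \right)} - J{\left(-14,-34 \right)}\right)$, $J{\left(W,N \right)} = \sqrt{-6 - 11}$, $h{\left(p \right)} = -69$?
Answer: $- \frac{7831319}{244122} - \frac{i \sqrt{17}}{69} \approx -32.08 - 0.059755 i$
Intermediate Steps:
$m{\left(A \right)} = 2 - A$
$J{\left(W,N \right)} = i \sqrt{17}$ ($J{\left(W,N \right)} = \sqrt{-17} = i \sqrt{17}$)
$V = 2213 + i \sqrt{17}$ ($V = -9 + \left(2256 - \left(34 - i \sqrt{17}\right)\right) = -9 + \left(2222 + i \sqrt{17}\right) = 2213 + i \sqrt{17} \approx 2213.0 + 4.1231 i$)
$\frac{V}{h{\left(-30 \right)}} + \frac{m{\left(-23 \right)}}{-3538} = \frac{2213 + i \sqrt{17}}{-69} + \frac{2 - -23}{-3538} = \left(2213 + i \sqrt{17}\right) \left(- \frac{1}{69}\right) + \left(2 + 23\right) \left(- \frac{1}{3538}\right) = \left(- \frac{2213}{69} - \frac{i \sqrt{17}}{69}\right) + 25 \left(- \frac{1}{3538}\right) = \left(- \frac{2213}{69} - \frac{i \sqrt{17}}{69}\right) - \frac{25}{3538} = - \frac{7831319}{244122} - \frac{i \sqrt{17}}{69}$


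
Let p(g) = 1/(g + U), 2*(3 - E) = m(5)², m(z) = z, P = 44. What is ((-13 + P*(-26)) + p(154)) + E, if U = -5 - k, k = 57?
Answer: -107317/92 ≈ -1166.5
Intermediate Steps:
E = -19/2 (E = 3 - ½*5² = 3 - ½*25 = 3 - 25/2 = -19/2 ≈ -9.5000)
U = -62 (U = -5 - 1*57 = -5 - 57 = -62)
p(g) = 1/(-62 + g) (p(g) = 1/(g - 62) = 1/(-62 + g))
((-13 + P*(-26)) + p(154)) + E = ((-13 + 44*(-26)) + 1/(-62 + 154)) - 19/2 = ((-13 - 1144) + 1/92) - 19/2 = (-1157 + 1/92) - 19/2 = -106443/92 - 19/2 = -107317/92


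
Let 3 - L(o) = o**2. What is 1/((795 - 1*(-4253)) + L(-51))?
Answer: 1/2450 ≈ 0.00040816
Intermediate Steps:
L(o) = 3 - o**2
1/((795 - 1*(-4253)) + L(-51)) = 1/((795 - 1*(-4253)) + (3 - 1*(-51)**2)) = 1/((795 + 4253) + (3 - 1*2601)) = 1/(5048 + (3 - 2601)) = 1/(5048 - 2598) = 1/2450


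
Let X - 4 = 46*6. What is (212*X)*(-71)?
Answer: -4214560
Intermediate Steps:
X = 280 (X = 4 + 46*6 = 4 + 276 = 280)
(212*X)*(-71) = (212*280)*(-71) = 59360*(-71) = -4214560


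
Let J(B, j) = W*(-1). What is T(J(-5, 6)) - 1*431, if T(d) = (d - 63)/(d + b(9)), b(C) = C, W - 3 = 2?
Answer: -448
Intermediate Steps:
W = 5 (W = 3 + 2 = 5)
J(B, j) = -5 (J(B, j) = 5*(-1) = -5)
T(d) = (-63 + d)/(9 + d) (T(d) = (d - 63)/(d + 9) = (-63 + d)/(9 + d))
T(J(-5, 6)) - 1*431 = (-63 - 5)/(9 - 5) - 1*431 = -68/4 - 431 = (1/4)*(-68) - 431 = -17 - 431 = -448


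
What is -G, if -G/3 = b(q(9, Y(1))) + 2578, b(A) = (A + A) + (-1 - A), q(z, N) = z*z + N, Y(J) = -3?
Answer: 7965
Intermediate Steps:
q(z, N) = N + z² (q(z, N) = z² + N = N + z²)
b(A) = -1 + A (b(A) = 2*A + (-1 - A) = -1 + A)
G = -7965 (G = -3*((-1 + (-3 + 9²)) + 2578) = -3*((-1 + (-3 + 81)) + 2578) = -3*((-1 + 78) + 2578) = -3*(77 + 2578) = -3*2655 = -7965)
-G = -1*(-7965) = 7965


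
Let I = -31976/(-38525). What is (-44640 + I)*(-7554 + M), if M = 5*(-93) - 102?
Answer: 13965878798904/38525 ≈ 3.6251e+8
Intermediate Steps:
I = 31976/38525 (I = -31976*(-1/38525) = 31976/38525 ≈ 0.83001)
M = -567 (M = -465 - 102 = -567)
(-44640 + I)*(-7554 + M) = (-44640 + 31976/38525)*(-7554 - 567) = -1719724024/38525*(-8121) = 13965878798904/38525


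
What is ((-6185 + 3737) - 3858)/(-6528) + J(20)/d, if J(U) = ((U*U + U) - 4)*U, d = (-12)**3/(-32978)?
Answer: 4664436697/29376 ≈ 1.5878e+5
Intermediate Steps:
d = 864/16489 (d = -1728*(-1/32978) = 864/16489 ≈ 0.052399)
J(U) = U*(-4 + U + U**2) (J(U) = ((U**2 + U) - 4)*U = ((U + U**2) - 4)*U = (-4 + U + U**2)*U = U*(-4 + U + U**2))
((-6185 + 3737) - 3858)/(-6528) + J(20)/d = ((-6185 + 3737) - 3858)/(-6528) + (20*(-4 + 20 + 20**2))/(864/16489) = (-2448 - 3858)*(-1/6528) + (20*(-4 + 20 + 400))*(16489/864) = -6306*(-1/6528) + (20*416)*(16489/864) = 1051/1088 + 8320*(16489/864) = 1051/1088 + 4287140/27 = 4664436697/29376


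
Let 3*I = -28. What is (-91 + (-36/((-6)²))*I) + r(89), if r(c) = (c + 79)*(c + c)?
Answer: 89467/3 ≈ 29822.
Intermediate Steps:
I = -28/3 (I = (⅓)*(-28) = -28/3 ≈ -9.3333)
r(c) = 2*c*(79 + c) (r(c) = (79 + c)*(2*c) = 2*c*(79 + c))
(-91 + (-36/((-6)²))*I) + r(89) = (-91 - 36/((-6)²)*(-28/3)) + 2*89*(79 + 89) = (-91 - 36/36*(-28/3)) + 2*89*168 = (-91 - 36*1/36*(-28/3)) + 29904 = (-91 - 1*(-28/3)) + 29904 = (-91 + 28/3) + 29904 = -245/3 + 29904 = 89467/3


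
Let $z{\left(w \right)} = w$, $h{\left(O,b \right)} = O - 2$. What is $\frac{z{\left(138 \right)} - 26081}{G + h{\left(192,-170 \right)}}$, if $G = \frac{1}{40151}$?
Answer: $- \frac{1041637393}{7628691} \approx -136.54$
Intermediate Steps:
$h{\left(O,b \right)} = -2 + O$
$G = \frac{1}{40151} \approx 2.4906 \cdot 10^{-5}$
$\frac{z{\left(138 \right)} - 26081}{G + h{\left(192,-170 \right)}} = \frac{138 - 26081}{\frac{1}{40151} + \left(-2 + 192\right)} = - \frac{25943}{\frac{1}{40151} + 190} = - \frac{25943}{\frac{7628691}{40151}} = \left(-25943\right) \frac{40151}{7628691} = - \frac{1041637393}{7628691}$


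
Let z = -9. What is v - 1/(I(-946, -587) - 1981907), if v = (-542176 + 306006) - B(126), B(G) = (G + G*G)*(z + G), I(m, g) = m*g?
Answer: -3007859688419/1426605 ≈ -2.1084e+6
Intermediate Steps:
I(m, g) = g*m
B(G) = (-9 + G)*(G + G²) (B(G) = (G + G*G)*(-9 + G) = (G + G²)*(-9 + G) = (-9 + G)*(G + G²))
v = -2108404 (v = (-542176 + 306006) - 126*(-9 + 126² - 8*126) = -236170 - 126*(-9 + 15876 - 1008) = -236170 - 126*14859 = -236170 - 1*1872234 = -236170 - 1872234 = -2108404)
v - 1/(I(-946, -587) - 1981907) = -2108404 - 1/(-587*(-946) - 1981907) = -2108404 - 1/(555302 - 1981907) = -2108404 - 1/(-1426605) = -2108404 - 1*(-1/1426605) = -2108404 + 1/1426605 = -3007859688419/1426605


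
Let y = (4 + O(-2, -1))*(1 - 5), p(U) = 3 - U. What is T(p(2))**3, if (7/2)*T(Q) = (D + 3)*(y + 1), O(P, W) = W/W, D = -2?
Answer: -54872/343 ≈ -159.98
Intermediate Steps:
O(P, W) = 1
y = -20 (y = (4 + 1)*(1 - 5) = 5*(-4) = -20)
T(Q) = -38/7 (T(Q) = 2*((-2 + 3)*(-20 + 1))/7 = 2*(1*(-19))/7 = (2/7)*(-19) = -38/7)
T(p(2))**3 = (-38/7)**3 = -54872/343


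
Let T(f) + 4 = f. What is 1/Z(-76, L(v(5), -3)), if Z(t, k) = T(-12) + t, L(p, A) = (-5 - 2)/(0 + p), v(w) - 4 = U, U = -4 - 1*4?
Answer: -1/92 ≈ -0.010870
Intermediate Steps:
U = -8 (U = -4 - 4 = -8)
T(f) = -4 + f
v(w) = -4 (v(w) = 4 - 8 = -4)
L(p, A) = -7/p
Z(t, k) = -16 + t (Z(t, k) = (-4 - 12) + t = -16 + t)
1/Z(-76, L(v(5), -3)) = 1/(-16 - 76) = 1/(-92) = -1/92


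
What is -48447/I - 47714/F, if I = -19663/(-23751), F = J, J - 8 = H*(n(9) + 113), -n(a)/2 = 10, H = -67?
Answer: -1022806887007/17480407 ≈ -58512.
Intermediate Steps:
n(a) = -20 (n(a) = -2*10 = -20)
J = -6223 (J = 8 - 67*(-20 + 113) = 8 - 67*93 = 8 - 6231 = -6223)
F = -6223
I = 2809/3393 (I = -19663*(-1/23751) = 2809/3393 ≈ 0.82788)
-48447/I - 47714/F = -48447/2809/3393 - 47714/(-6223) = -48447*3393/2809 - 47714*(-1/6223) = -164380671/2809 + 47714/6223 = -1022806887007/17480407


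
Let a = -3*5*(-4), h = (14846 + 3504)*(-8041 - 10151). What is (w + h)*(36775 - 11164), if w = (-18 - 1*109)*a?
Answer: -8549741131020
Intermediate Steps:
h = -333823200 (h = 18350*(-18192) = -333823200)
a = 60 (a = -15*(-4) = 60)
w = -7620 (w = (-18 - 1*109)*60 = (-18 - 109)*60 = -127*60 = -7620)
(w + h)*(36775 - 11164) = (-7620 - 333823200)*(36775 - 11164) = -333830820*25611 = -8549741131020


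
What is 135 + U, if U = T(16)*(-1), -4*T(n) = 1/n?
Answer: 8641/64 ≈ 135.02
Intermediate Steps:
T(n) = -1/(4*n)
U = 1/64 (U = -¼/16*(-1) = -¼*1/16*(-1) = -1/64*(-1) = 1/64 ≈ 0.015625)
135 + U = 135 + 1/64 = 8641/64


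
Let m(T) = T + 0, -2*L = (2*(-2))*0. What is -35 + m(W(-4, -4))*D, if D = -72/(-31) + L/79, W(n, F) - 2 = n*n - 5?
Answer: -149/31 ≈ -4.8064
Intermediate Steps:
W(n, F) = -3 + n**2 (W(n, F) = 2 + (n*n - 5) = 2 + (n**2 - 5) = 2 + (-5 + n**2) = -3 + n**2)
L = 0 (L = -2*(-2)*0/2 = -(-2)*0 = -1/2*0 = 0)
m(T) = T
D = 72/31 (D = -72/(-31) + 0/79 = -72*(-1/31) + 0*(1/79) = 72/31 + 0 = 72/31 ≈ 2.3226)
-35 + m(W(-4, -4))*D = -35 + (-3 + (-4)**2)*(72/31) = -35 + (-3 + 16)*(72/31) = -35 + 13*(72/31) = -35 + 936/31 = -149/31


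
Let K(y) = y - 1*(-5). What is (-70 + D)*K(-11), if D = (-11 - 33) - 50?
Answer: 984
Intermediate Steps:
K(y) = 5 + y (K(y) = y + 5 = 5 + y)
D = -94 (D = -44 - 50 = -94)
(-70 + D)*K(-11) = (-70 - 94)*(5 - 11) = -164*(-6) = 984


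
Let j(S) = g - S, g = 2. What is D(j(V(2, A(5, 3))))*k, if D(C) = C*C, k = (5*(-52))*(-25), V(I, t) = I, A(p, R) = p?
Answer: 0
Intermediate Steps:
k = 6500 (k = -260*(-25) = 6500)
j(S) = 2 - S
D(C) = C**2
D(j(V(2, A(5, 3))))*k = (2 - 1*2)**2*6500 = (2 - 2)**2*6500 = 0**2*6500 = 0*6500 = 0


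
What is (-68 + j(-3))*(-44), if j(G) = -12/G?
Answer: 2816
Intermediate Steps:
(-68 + j(-3))*(-44) = (-68 - 12/(-3))*(-44) = (-68 - 12*(-⅓))*(-44) = (-68 + 4)*(-44) = -64*(-44) = 2816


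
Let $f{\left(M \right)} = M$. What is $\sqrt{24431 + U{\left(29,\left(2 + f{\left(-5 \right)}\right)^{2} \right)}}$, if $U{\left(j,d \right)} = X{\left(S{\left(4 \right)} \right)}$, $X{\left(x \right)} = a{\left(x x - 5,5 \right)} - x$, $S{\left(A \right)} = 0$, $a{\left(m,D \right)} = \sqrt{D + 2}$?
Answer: $\sqrt{24431 + \sqrt{7}} \approx 156.31$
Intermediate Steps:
$a{\left(m,D \right)} = \sqrt{2 + D}$
$X{\left(x \right)} = \sqrt{7} - x$ ($X{\left(x \right)} = \sqrt{2 + 5} - x = \sqrt{7} - x$)
$U{\left(j,d \right)} = \sqrt{7}$ ($U{\left(j,d \right)} = \sqrt{7} - 0 = \sqrt{7} + 0 = \sqrt{7}$)
$\sqrt{24431 + U{\left(29,\left(2 + f{\left(-5 \right)}\right)^{2} \right)}} = \sqrt{24431 + \sqrt{7}}$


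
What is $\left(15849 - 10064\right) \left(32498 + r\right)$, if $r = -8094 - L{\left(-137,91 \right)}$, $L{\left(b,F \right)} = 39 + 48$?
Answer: $140673845$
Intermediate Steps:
$L{\left(b,F \right)} = 87$
$r = -8181$ ($r = -8094 - 87 = -8181$)
$\left(15849 - 10064\right) \left(32498 + r\right) = \left(15849 - 10064\right) \left(32498 - 8181\right) = 5785 \cdot 24317 = 140673845$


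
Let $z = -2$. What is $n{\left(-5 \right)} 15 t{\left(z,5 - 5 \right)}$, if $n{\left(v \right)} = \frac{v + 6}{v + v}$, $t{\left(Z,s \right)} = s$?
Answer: $0$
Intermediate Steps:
$n{\left(v \right)} = \frac{6 + v}{2 v}$
$n{\left(-5 \right)} 15 t{\left(z,5 - 5 \right)} = \frac{6 - 5}{2 \left(-5\right)} 15 \left(5 - 5\right) = \frac{1}{2} \left(- \frac{1}{5}\right) 1 \cdot 15 \left(5 - 5\right) = \left(- \frac{1}{10}\right) 15 \cdot 0 = \left(- \frac{3}{2}\right) 0 = 0$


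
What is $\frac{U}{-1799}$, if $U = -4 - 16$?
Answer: $\frac{20}{1799} \approx 0.011117$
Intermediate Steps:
$U = -20$
$\frac{U}{-1799} = \frac{1}{-1799} \left(-20\right) = \left(- \frac{1}{1799}\right) \left(-20\right) = \frac{20}{1799}$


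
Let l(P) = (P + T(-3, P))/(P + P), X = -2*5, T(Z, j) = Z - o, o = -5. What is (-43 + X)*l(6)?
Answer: -106/3 ≈ -35.333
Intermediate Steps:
T(Z, j) = 5 + Z (T(Z, j) = Z - 1*(-5) = Z + 5 = 5 + Z)
X = -10
l(P) = (2 + P)/(2*P) (l(P) = (P + (5 - 3))/(P + P) = (P + 2)/((2*P)) = (2 + P)*(1/(2*P)) = (2 + P)/(2*P))
(-43 + X)*l(6) = (-43 - 10)*((1/2)*(2 + 6)/6) = -53*8/(2*6) = -53*2/3 = -106/3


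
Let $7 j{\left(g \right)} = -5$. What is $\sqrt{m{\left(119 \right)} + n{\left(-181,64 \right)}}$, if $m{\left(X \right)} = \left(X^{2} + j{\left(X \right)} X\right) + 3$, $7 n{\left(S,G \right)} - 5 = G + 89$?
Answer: $\frac{\sqrt{690977}}{7} \approx 118.75$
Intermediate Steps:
$j{\left(g \right)} = - \frac{5}{7}$ ($j{\left(g \right)} = \frac{1}{7} \left(-5\right) = - \frac{5}{7}$)
$n{\left(S,G \right)} = \frac{94}{7} + \frac{G}{7}$ ($n{\left(S,G \right)} = \frac{5}{7} + \frac{G + 89}{7} = \frac{5}{7} + \frac{89 + G}{7} = \frac{5}{7} + \left(\frac{89}{7} + \frac{G}{7}\right) = \frac{94}{7} + \frac{G}{7}$)
$m{\left(X \right)} = 3 + X^{2} - \frac{5 X}{7}$ ($m{\left(X \right)} = \left(X^{2} - \frac{5 X}{7}\right) + 3 = 3 + X^{2} - \frac{5 X}{7}$)
$\sqrt{m{\left(119 \right)} + n{\left(-181,64 \right)}} = \sqrt{\left(3 + 119^{2} - 85\right) + \left(\frac{94}{7} + \frac{1}{7} \cdot 64\right)} = \sqrt{\left(3 + 14161 - 85\right) + \left(\frac{94}{7} + \frac{64}{7}\right)} = \sqrt{14079 + \frac{158}{7}} = \sqrt{\frac{98711}{7}} = \frac{\sqrt{690977}}{7}$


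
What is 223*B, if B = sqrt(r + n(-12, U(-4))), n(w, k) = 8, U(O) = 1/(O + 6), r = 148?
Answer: 446*sqrt(39) ≈ 2785.3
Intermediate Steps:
U(O) = 1/(6 + O)
B = 2*sqrt(39) (B = sqrt(148 + 8) = sqrt(156) = 2*sqrt(39) ≈ 12.490)
223*B = 223*(2*sqrt(39)) = 446*sqrt(39)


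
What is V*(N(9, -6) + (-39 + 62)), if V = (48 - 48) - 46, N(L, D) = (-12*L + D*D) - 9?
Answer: 2668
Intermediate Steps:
N(L, D) = -9 + D² - 12*L (N(L, D) = (-12*L + D²) - 9 = (D² - 12*L) - 9 = -9 + D² - 12*L)
V = -46 (V = 0 - 46 = -46)
V*(N(9, -6) + (-39 + 62)) = -46*((-9 + (-6)² - 12*9) + (-39 + 62)) = -46*((-9 + 36 - 108) + 23) = -46*(-81 + 23) = -46*(-58) = 2668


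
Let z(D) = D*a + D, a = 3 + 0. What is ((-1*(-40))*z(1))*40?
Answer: 6400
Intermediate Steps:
a = 3
z(D) = 4*D (z(D) = D*3 + D = 3*D + D = 4*D)
((-1*(-40))*z(1))*40 = ((-1*(-40))*(4*1))*40 = (40*4)*40 = 160*40 = 6400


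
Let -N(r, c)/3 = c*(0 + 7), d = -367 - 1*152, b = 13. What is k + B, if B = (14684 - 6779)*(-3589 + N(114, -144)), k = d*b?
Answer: -4473072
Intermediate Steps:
d = -519 (d = -367 - 152 = -519)
N(r, c) = -21*c (N(r, c) = -3*c*(0 + 7) = -3*c*7 = -21*c)
k = -6747 (k = -519*13 = -6747)
B = -4466325 (B = (14684 - 6779)*(-3589 - 21*(-144)) = 7905*(-3589 + 3024) = 7905*(-565) = -4466325)
k + B = -6747 - 4466325 = -4473072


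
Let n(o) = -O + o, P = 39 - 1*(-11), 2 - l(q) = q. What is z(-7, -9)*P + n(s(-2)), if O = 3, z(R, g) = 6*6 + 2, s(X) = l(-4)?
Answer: 1903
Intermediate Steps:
l(q) = 2 - q
s(X) = 6 (s(X) = 2 - 1*(-4) = 2 + 4 = 6)
z(R, g) = 38 (z(R, g) = 36 + 2 = 38)
P = 50 (P = 39 + 11 = 50)
n(o) = -3 + o (n(o) = -1*3 + o = -3 + o)
z(-7, -9)*P + n(s(-2)) = 38*50 + (-3 + 6) = 1900 + 3 = 1903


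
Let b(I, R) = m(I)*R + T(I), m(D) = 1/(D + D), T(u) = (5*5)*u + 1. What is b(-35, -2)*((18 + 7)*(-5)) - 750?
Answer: 759475/7 ≈ 1.0850e+5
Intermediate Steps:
T(u) = 1 + 25*u (T(u) = 25*u + 1 = 1 + 25*u)
m(D) = 1/(2*D)
b(I, R) = 1 + 25*I + R/(2*I) (b(I, R) = (1/(2*I))*R + (1 + 25*I) = R/(2*I) + (1 + 25*I) = 1 + 25*I + R/(2*I))
b(-35, -2)*((18 + 7)*(-5)) - 750 = (1 + 25*(-35) + (1/2)*(-2)/(-35))*((18 + 7)*(-5)) - 750 = (1 - 875 + (1/2)*(-2)*(-1/35))*(25*(-5)) - 750 = (1 - 875 + 1/35)*(-125) - 750 = -30589/35*(-125) - 750 = 764725/7 - 750 = 759475/7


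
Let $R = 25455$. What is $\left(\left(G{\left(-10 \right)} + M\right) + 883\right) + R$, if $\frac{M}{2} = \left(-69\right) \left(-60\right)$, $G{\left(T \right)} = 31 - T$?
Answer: $34659$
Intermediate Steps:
$M = 8280$ ($M = 2 \left(\left(-69\right) \left(-60\right)\right) = 2 \cdot 4140 = 8280$)
$\left(\left(G{\left(-10 \right)} + M\right) + 883\right) + R = \left(\left(\left(31 - -10\right) + 8280\right) + 883\right) + 25455 = \left(\left(\left(31 + 10\right) + 8280\right) + 883\right) + 25455 = \left(\left(41 + 8280\right) + 883\right) + 25455 = \left(8321 + 883\right) + 25455 = 9204 + 25455 = 34659$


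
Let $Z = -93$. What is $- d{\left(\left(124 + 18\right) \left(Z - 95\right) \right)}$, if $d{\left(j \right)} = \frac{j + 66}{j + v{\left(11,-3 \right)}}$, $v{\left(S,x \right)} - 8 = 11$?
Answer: $- \frac{26630}{26677} \approx -0.99824$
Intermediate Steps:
$v{\left(S,x \right)} = 19$ ($v{\left(S,x \right)} = 8 + 11 = 19$)
$d{\left(j \right)} = \frac{66 + j}{19 + j}$ ($d{\left(j \right)} = \frac{j + 66}{j + 19} = \frac{66 + j}{19 + j}$)
$- d{\left(\left(124 + 18\right) \left(Z - 95\right) \right)} = - \frac{66 + \left(124 + 18\right) \left(-93 - 95\right)}{19 + \left(124 + 18\right) \left(-93 - 95\right)} = - \frac{66 + 142 \left(-188\right)}{19 + 142 \left(-188\right)} = - \frac{66 - 26696}{19 - 26696} = - \frac{-26630}{-26677} = - \frac{\left(-1\right) \left(-26630\right)}{26677} = \left(-1\right) \frac{26630}{26677} = - \frac{26630}{26677}$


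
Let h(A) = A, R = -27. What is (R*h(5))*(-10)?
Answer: 1350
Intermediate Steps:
(R*h(5))*(-10) = -27*5*(-10) = -135*(-10) = 1350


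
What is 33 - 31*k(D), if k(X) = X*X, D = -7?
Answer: -1486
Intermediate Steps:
k(X) = X²
33 - 31*k(D) = 33 - 31*(-7)² = 33 - 31*49 = 33 - 1519 = -1486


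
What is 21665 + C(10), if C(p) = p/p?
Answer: 21666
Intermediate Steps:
C(p) = 1
21665 + C(10) = 21665 + 1 = 21666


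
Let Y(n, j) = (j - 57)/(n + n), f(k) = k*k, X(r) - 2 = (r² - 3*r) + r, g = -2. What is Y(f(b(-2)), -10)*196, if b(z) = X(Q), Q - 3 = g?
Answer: -6566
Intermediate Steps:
Q = 1 (Q = 3 - 2 = 1)
X(r) = 2 + r² - 2*r (X(r) = 2 + ((r² - 3*r) + r) = 2 + (r² - 2*r) = 2 + r² - 2*r)
b(z) = 1 (b(z) = 2 + 1² - 2*1 = 2 + 1 - 2 = 1)
f(k) = k²
Y(n, j) = (-57 + j)/(2*n) (Y(n, j) = (-57 + j)/((2*n)) = (-57 + j)*(1/(2*n)) = (-57 + j)/(2*n))
Y(f(b(-2)), -10)*196 = ((-57 - 10)/(2*(1²)))*196 = ((½)*(-67)/1)*196 = ((½)*1*(-67))*196 = -67/2*196 = -6566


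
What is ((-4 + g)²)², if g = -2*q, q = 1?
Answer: 1296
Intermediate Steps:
g = -2 (g = -2*1 = -2)
((-4 + g)²)² = ((-4 - 2)²)² = ((-6)²)² = 36² = 1296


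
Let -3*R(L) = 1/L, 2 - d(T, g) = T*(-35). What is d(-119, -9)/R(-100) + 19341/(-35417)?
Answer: -44232310641/35417 ≈ -1.2489e+6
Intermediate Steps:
d(T, g) = 2 + 35*T (d(T, g) = 2 - T*(-35) = 2 - (-35)*T = 2 + 35*T)
R(L) = -1/(3*L)
d(-119, -9)/R(-100) + 19341/(-35417) = (2 + 35*(-119))/((-1/3/(-100))) + 19341/(-35417) = (2 - 4165)/((-1/3*(-1/100))) + 19341*(-1/35417) = -4163/1/300 - 19341/35417 = -4163*300 - 19341/35417 = -1248900 - 19341/35417 = -44232310641/35417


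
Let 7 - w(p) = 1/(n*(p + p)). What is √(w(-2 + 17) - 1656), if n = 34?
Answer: I*√428905155/510 ≈ 40.608*I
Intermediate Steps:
w(p) = 7 - 1/(68*p) (w(p) = 7 - 1/(34*(p + p)) = 7 - 1/(34*(2*p)) = 7 - 1/(68*p))
√(w(-2 + 17) - 1656) = √((7 - 1/(68*(-2 + 17))) - 1656) = √((7 - 1/68/15) - 1656) = √((7 - 1/68*1/15) - 1656) = √((7 - 1/1020) - 1656) = √(7139/1020 - 1656) = √(-1681981/1020) = I*√428905155/510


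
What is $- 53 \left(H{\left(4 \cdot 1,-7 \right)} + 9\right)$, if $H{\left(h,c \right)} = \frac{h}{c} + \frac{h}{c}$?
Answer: $- \frac{2915}{7} \approx -416.43$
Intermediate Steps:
$H{\left(h,c \right)} = \frac{2 h}{c}$
$- 53 \left(H{\left(4 \cdot 1,-7 \right)} + 9\right) = - 53 \left(\frac{2 \cdot 4 \cdot 1}{-7} + 9\right) = - 53 \left(2 \cdot 4 \left(- \frac{1}{7}\right) + 9\right) = - 53 \left(- \frac{8}{7} + 9\right) = \left(-53\right) \frac{55}{7} = - \frac{2915}{7}$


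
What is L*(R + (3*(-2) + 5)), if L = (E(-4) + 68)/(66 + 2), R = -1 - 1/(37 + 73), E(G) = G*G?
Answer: -273/110 ≈ -2.4818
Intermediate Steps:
E(G) = G²
R = -111/110 (R = -1 - 1/110 = -111/110 ≈ -1.0091)
L = 21/17 (L = ((-4)² + 68)/(66 + 2) = (16 + 68)/68 = 84*(1/68) = 21/17 ≈ 1.2353)
L*(R + (3*(-2) + 5)) = 21*(-111/110 + (3*(-2) + 5))/17 = 21*(-111/110 + (-6 + 5))/17 = 21*(-111/110 - 1)/17 = (21/17)*(-221/110) = -273/110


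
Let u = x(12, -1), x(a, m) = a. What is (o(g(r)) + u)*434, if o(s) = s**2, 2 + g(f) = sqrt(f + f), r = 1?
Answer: 7812 - 1736*sqrt(2) ≈ 5356.9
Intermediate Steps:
g(f) = -2 + sqrt(2)*sqrt(f) (g(f) = -2 + sqrt(f + f) = -2 + sqrt(2*f) = -2 + sqrt(2)*sqrt(f))
u = 12
(o(g(r)) + u)*434 = ((-2 + sqrt(2)*sqrt(1))**2 + 12)*434 = ((-2 + sqrt(2)*1)**2 + 12)*434 = ((-2 + sqrt(2))**2 + 12)*434 = (12 + (-2 + sqrt(2))**2)*434 = 5208 + 434*(-2 + sqrt(2))**2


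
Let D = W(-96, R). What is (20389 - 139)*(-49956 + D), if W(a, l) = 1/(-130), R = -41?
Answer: -13150919025/13 ≈ -1.0116e+9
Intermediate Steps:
W(a, l) = -1/130
D = -1/130 ≈ -0.0076923
(20389 - 139)*(-49956 + D) = (20389 - 139)*(-49956 - 1/130) = 20250*(-6494281/130) = -13150919025/13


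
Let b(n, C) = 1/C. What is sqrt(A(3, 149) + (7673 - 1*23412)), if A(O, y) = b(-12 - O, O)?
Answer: 4*I*sqrt(8853)/3 ≈ 125.45*I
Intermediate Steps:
A(O, y) = 1/O
sqrt(A(3, 149) + (7673 - 1*23412)) = sqrt(1/3 + (7673 - 1*23412)) = sqrt(1/3 + (7673 - 23412)) = sqrt(1/3 - 15739) = sqrt(-47216/3) = 4*I*sqrt(8853)/3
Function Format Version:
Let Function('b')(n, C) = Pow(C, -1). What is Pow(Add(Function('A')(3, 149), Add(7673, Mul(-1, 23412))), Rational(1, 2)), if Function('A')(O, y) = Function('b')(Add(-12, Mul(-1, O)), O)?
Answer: Mul(Rational(4, 3), I, Pow(8853, Rational(1, 2))) ≈ Mul(125.45, I)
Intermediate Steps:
Function('A')(O, y) = Pow(O, -1)
Pow(Add(Function('A')(3, 149), Add(7673, Mul(-1, 23412))), Rational(1, 2)) = Pow(Add(Pow(3, -1), Add(7673, Mul(-1, 23412))), Rational(1, 2)) = Pow(Add(Rational(1, 3), Add(7673, -23412)), Rational(1, 2)) = Pow(Add(Rational(1, 3), -15739), Rational(1, 2)) = Pow(Rational(-47216, 3), Rational(1, 2)) = Mul(Rational(4, 3), I, Pow(8853, Rational(1, 2)))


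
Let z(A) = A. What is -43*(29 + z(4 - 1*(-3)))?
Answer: -1548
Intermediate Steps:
-43*(29 + z(4 - 1*(-3))) = -43*(29 + (4 - 1*(-3))) = -43*(29 + (4 + 3)) = -43*(29 + 7) = -43*36 = -1548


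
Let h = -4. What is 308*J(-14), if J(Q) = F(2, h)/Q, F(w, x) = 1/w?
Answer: -11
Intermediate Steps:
F(w, x) = 1/w
J(Q) = 1/(2*Q)
308*J(-14) = 308*((½)/(-14)) = 308*((½)*(-1/14)) = 308*(-1/28) = -11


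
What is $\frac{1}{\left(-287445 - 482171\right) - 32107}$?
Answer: $- \frac{1}{801723} \approx -1.2473 \cdot 10^{-6}$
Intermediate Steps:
$\frac{1}{\left(-287445 - 482171\right) - 32107} = \frac{1}{-769616 - 32107} = \frac{1}{-801723} = - \frac{1}{801723}$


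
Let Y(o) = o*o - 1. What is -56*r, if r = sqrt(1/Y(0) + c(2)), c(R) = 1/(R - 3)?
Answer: -56*I*sqrt(2) ≈ -79.196*I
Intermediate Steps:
Y(o) = -1 + o**2 (Y(o) = o**2 - 1 = -1 + o**2)
c(R) = 1/(-3 + R)
r = I*sqrt(2) (r = sqrt(1/(-1 + 0**2) + 1/(-3 + 2)) = sqrt(1/(-1 + 0) + 1/(-1)) = sqrt(1/(-1) - 1) = sqrt(-1 - 1) = sqrt(-2) = I*sqrt(2) ≈ 1.4142*I)
-56*r = -56*I*sqrt(2)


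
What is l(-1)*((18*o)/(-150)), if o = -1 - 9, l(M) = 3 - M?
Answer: 24/5 ≈ 4.8000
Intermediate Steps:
o = -10
l(-1)*((18*o)/(-150)) = (3 - 1*(-1))*((18*(-10))/(-150)) = (3 + 1)*(-180*(-1/150)) = 4*(6/5) = 24/5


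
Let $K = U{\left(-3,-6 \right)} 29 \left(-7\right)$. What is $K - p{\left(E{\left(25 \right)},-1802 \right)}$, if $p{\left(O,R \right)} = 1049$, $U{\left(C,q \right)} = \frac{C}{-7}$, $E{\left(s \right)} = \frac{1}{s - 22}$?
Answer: $-1136$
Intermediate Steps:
$E{\left(s \right)} = \frac{1}{-22 + s}$
$U{\left(C,q \right)} = - \frac{C}{7}$ ($U{\left(C,q \right)} = C \left(- \frac{1}{7}\right) = - \frac{C}{7}$)
$K = -87$ ($K = \left(- \frac{1}{7}\right) \left(-3\right) 29 \left(-7\right) = \frac{3}{7} \cdot 29 \left(-7\right) = \frac{87}{7} \left(-7\right) = -87$)
$K - p{\left(E{\left(25 \right)},-1802 \right)} = -87 - 1049 = -1136$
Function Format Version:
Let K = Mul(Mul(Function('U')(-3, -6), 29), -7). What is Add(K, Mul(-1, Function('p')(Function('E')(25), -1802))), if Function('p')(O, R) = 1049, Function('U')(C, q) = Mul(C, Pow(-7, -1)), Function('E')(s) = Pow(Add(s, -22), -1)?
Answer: -1136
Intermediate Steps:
Function('E')(s) = Pow(Add(-22, s), -1)
Function('U')(C, q) = Mul(Rational(-1, 7), C) (Function('U')(C, q) = Mul(C, Rational(-1, 7)) = Mul(Rational(-1, 7), C))
K = -87 (K = Mul(Mul(Mul(Rational(-1, 7), -3), 29), -7) = Mul(Mul(Rational(3, 7), 29), -7) = Mul(Rational(87, 7), -7) = -87)
Add(K, Mul(-1, Function('p')(Function('E')(25), -1802))) = Add(-87, Mul(-1, 1049)) = Add(-87, -1049) = -1136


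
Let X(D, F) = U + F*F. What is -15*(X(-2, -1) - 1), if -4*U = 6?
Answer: 45/2 ≈ 22.500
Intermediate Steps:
U = -3/2 (U = -¼*6 = -3/2 ≈ -1.5000)
X(D, F) = -3/2 + F² (X(D, F) = -3/2 + F*F = -3/2 + F²)
-15*(X(-2, -1) - 1) = -15*((-3/2 + (-1)²) - 1) = -15*((-3/2 + 1) - 1) = -15*(-½ - 1) = -15*(-3/2) = 45/2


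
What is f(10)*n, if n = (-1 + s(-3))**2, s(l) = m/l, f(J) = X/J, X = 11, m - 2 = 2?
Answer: 539/90 ≈ 5.9889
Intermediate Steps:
m = 4 (m = 2 + 2 = 4)
f(J) = 11/J
s(l) = 4/l
n = 49/9 (n = (-1 + 4/(-3))**2 = (-1 + 4*(-1/3))**2 = (-1 - 4/3)**2 = (-7/3)**2 = 49/9 ≈ 5.4444)
f(10)*n = (11/10)*(49/9) = 539/90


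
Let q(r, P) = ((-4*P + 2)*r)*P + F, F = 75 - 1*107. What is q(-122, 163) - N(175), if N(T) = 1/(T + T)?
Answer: 4524053799/350 ≈ 1.2926e+7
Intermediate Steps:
F = -32 (F = 75 - 107 = -32)
N(T) = 1/(2*T)
q(r, P) = -32 + P*r*(2 - 4*P) (q(r, P) = ((-4*P + 2)*r)*P - 32 = ((2 - 4*P)*r)*P - 32 = (r*(2 - 4*P))*P - 32 = P*r*(2 - 4*P) - 32 = -32 + P*r*(2 - 4*P))
q(-122, 163) - N(175) = (-32 - 4*(-122)*163² + 2*163*(-122)) - 1/(2*175) = (-32 - 4*(-122)*26569 - 39772) - 1/(2*175) = (-32 + 12965672 - 39772) - 1*1/350 = 12925868 - 1/350 = 4524053799/350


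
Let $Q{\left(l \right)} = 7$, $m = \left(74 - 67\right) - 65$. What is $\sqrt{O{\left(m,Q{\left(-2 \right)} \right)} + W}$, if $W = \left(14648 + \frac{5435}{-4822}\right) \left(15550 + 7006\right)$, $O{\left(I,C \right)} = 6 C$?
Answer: $\frac{10 \sqrt{19204432321767}}{2411} \approx 18176.0$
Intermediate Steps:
$m = -58$ ($m = 7 - 65 = -58$)
$W = \frac{796533798438}{2411}$ ($W = \left(14648 + 5435 \left(- \frac{1}{4822}\right)\right) 22556 = \left(14648 - \frac{5435}{4822}\right) 22556 = \frac{70627221}{4822} \cdot 22556 = \frac{796533798438}{2411} \approx 3.3037 \cdot 10^{8}$)
$\sqrt{O{\left(m,Q{\left(-2 \right)} \right)} + W} = \sqrt{6 \cdot 7 + \frac{796533798438}{2411}} = \sqrt{42 + \frac{796533798438}{2411}} = \sqrt{\frac{796533899700}{2411}} = \frac{10 \sqrt{19204432321767}}{2411}$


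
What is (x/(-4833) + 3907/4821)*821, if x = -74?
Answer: 5265150995/7766631 ≈ 677.92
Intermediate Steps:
(x/(-4833) + 3907/4821)*821 = (-74/(-4833) + 3907/4821)*821 = (-74*(-1/4833) + 3907*(1/4821))*821 = (74/4833 + 3907/4821)*821 = (6413095/7766631)*821 = 5265150995/7766631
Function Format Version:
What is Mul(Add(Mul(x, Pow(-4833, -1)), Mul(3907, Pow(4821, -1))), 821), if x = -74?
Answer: Rational(5265150995, 7766631) ≈ 677.92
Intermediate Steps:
Mul(Add(Mul(x, Pow(-4833, -1)), Mul(3907, Pow(4821, -1))), 821) = Mul(Add(Mul(-74, Pow(-4833, -1)), Mul(3907, Pow(4821, -1))), 821) = Mul(Add(Mul(-74, Rational(-1, 4833)), Mul(3907, Rational(1, 4821))), 821) = Mul(Add(Rational(74, 4833), Rational(3907, 4821)), 821) = Mul(Rational(6413095, 7766631), 821) = Rational(5265150995, 7766631)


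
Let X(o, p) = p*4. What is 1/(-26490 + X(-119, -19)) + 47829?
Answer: 1270625213/26566 ≈ 47829.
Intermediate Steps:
X(o, p) = 4*p
1/(-26490 + X(-119, -19)) + 47829 = 1/(-26490 + 4*(-19)) + 47829 = 1/(-26490 - 76) + 47829 = 1/(-26566) + 47829 = -1/26566 + 47829 = 1270625213/26566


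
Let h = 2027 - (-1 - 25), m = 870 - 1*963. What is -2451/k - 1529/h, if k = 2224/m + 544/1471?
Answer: 683454651661/6612532336 ≈ 103.36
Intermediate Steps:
m = -93 (m = 870 - 963 = -93)
k = -3220912/136803 (k = 2224/(-93) + 544/1471 = 2224*(-1/93) + 544*(1/1471) = -2224/93 + 544/1471 = -3220912/136803 ≈ -23.544)
h = 2053 (h = 2027 - (-26) = 2027 - 1*(-26) = 2027 + 26 = 2053)
-2451/k - 1529/h = -2451/(-3220912/136803) - 1529/2053 = -2451*(-136803/3220912) - 1529*1/2053 = 335304153/3220912 - 1529/2053 = 683454651661/6612532336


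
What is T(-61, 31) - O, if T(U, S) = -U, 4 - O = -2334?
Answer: -2277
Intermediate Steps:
O = 2338 (O = 4 - 1*(-2334) = 4 + 2334 = 2338)
T(-61, 31) - O = -1*(-61) - 1*2338 = 61 - 2338 = -2277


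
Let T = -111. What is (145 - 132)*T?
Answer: -1443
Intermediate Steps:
(145 - 132)*T = (145 - 132)*(-111) = 13*(-111) = -1443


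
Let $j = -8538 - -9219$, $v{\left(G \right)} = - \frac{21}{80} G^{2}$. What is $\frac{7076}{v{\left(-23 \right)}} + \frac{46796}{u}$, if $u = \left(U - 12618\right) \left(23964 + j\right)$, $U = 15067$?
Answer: $- \frac{11388527007212}{223496805315} \approx -50.956$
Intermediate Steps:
$v{\left(G \right)} = - \frac{21 G^{2}}{80}$ ($v{\left(G \right)} = \left(-21\right) \frac{1}{80} G^{2} = - \frac{21 G^{2}}{80}$)
$j = 681$ ($j = -8538 + 9219 = 681$)
$u = 60355605$ ($u = \left(15067 - 12618\right) \left(23964 + 681\right) = 2449 \cdot 24645 = 60355605$)
$\frac{7076}{v{\left(-23 \right)}} + \frac{46796}{u} = \frac{7076}{\left(- \frac{21}{80}\right) \left(-23\right)^{2}} + \frac{46796}{60355605} = \frac{7076}{\left(- \frac{21}{80}\right) 529} + 46796 \cdot \frac{1}{60355605} = \frac{7076}{- \frac{11109}{80}} + \frac{46796}{60355605} = 7076 \left(- \frac{80}{11109}\right) + \frac{46796}{60355605} = - \frac{566080}{11109} + \frac{46796}{60355605} = - \frac{11388527007212}{223496805315}$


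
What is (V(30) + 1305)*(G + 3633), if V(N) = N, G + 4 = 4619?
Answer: 11011080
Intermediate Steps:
G = 4615 (G = -4 + 4619 = 4615)
(V(30) + 1305)*(G + 3633) = (30 + 1305)*(4615 + 3633) = 1335*8248 = 11011080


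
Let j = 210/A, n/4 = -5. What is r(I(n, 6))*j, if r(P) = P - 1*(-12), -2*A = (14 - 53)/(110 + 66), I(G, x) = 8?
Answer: 492800/13 ≈ 37908.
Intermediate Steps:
n = -20 (n = 4*(-5) = -20)
A = 39/352 (A = -(14 - 53)/(2*(110 + 66)) = -(-39)/(2*176) = -½*(-39/176) = 39/352 ≈ 0.11080)
r(P) = 12 + P (r(P) = P + 12 = 12 + P)
j = 24640/13 (j = 210/(39/352) = 210*(352/39) = 24640/13 ≈ 1895.4)
r(I(n, 6))*j = (12 + 8)*(24640/13) = 20*(24640/13) = 492800/13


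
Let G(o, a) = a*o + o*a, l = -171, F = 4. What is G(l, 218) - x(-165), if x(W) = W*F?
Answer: -73896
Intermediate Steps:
x(W) = 4*W (x(W) = W*4 = 4*W)
G(o, a) = 2*a*o (G(o, a) = a*o + a*o = 2*a*o)
G(l, 218) - x(-165) = 2*218*(-171) - 4*(-165) = -74556 - 1*(-660) = -74556 + 660 = -73896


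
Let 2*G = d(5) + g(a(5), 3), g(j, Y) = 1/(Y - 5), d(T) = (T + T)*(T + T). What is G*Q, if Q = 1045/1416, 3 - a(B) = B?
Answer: 207955/5664 ≈ 36.715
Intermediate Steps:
a(B) = 3 - B
d(T) = 4*T² (d(T) = (2*T)*(2*T) = 4*T²)
g(j, Y) = 1/(-5 + Y)
G = 199/4 (G = (4*5² + 1/(-5 + 3))/2 = (4*25 + 1/(-2))/2 = (100 - ½)/2 = (½)*(199/2) = 199/4 ≈ 49.750)
Q = 1045/1416 (Q = 1045*(1/1416) = 1045/1416 ≈ 0.73799)
G*Q = (199/4)*(1045/1416) = 207955/5664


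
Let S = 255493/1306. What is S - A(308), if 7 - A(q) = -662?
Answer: -618221/1306 ≈ -473.37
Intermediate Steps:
S = 255493/1306 (S = 255493*(1/1306) = 255493/1306 ≈ 195.63)
A(q) = 669 (A(q) = 7 - 1*(-662) = 7 + 662 = 669)
S - A(308) = 255493/1306 - 1*669 = 255493/1306 - 669 = -618221/1306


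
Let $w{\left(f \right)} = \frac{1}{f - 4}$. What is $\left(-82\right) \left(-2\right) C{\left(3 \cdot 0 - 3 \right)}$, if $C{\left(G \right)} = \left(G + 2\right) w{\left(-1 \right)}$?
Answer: $\frac{164}{5} \approx 32.8$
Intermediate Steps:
$w{\left(f \right)} = \frac{1}{-4 + f}$ ($w{\left(f \right)} = \frac{1}{f - 4} = \frac{1}{-4 + f}$)
$C{\left(G \right)} = - \frac{2}{5} - \frac{G}{5}$ ($C{\left(G \right)} = \frac{G + 2}{-4 - 1} = \frac{2 + G}{-5} = \left(2 + G\right) \left(- \frac{1}{5}\right) = - \frac{2}{5} - \frac{G}{5}$)
$\left(-82\right) \left(-2\right) C{\left(3 \cdot 0 - 3 \right)} = \left(-82\right) \left(-2\right) \left(- \frac{2}{5} - \frac{3 \cdot 0 - 3}{5}\right) = 164 \left(- \frac{2}{5} - \frac{0 - 3}{5}\right) = 164 \left(- \frac{2}{5} - - \frac{3}{5}\right) = 164 \left(- \frac{2}{5} + \frac{3}{5}\right) = 164 \cdot \frac{1}{5} = \frac{164}{5}$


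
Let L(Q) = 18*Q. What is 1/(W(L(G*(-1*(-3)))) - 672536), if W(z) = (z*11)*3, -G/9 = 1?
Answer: -1/688574 ≈ -1.4523e-6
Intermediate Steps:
G = -9 (G = -9*1 = -9)
W(z) = 33*z (W(z) = (11*z)*3 = 33*z)
1/(W(L(G*(-1*(-3)))) - 672536) = 1/(33*(18*(-(-9)*(-3))) - 672536) = 1/(33*(18*(-9*3)) - 672536) = 1/(33*(18*(-27)) - 672536) = 1/(33*(-486) - 672536) = 1/(-16038 - 672536) = 1/(-688574) = -1/688574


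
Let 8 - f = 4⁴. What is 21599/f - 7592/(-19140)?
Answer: -102880511/1186680 ≈ -86.696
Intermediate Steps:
f = -248 (f = 8 - 1*4⁴ = 8 - 1*256 = 8 - 256 = -248)
21599/f - 7592/(-19140) = 21599/(-248) - 7592/(-19140) = 21599*(-1/248) - 7592*(-1/19140) = -21599/248 + 1898/4785 = -102880511/1186680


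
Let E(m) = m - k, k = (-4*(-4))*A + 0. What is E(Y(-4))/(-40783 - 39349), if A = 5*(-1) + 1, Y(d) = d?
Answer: -15/20033 ≈ -0.00074876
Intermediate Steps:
A = -4 (A = -5 + 1 = -4)
k = -64 (k = -4*(-4)*(-4) + 0 = 16*(-4) + 0 = -64 + 0 = -64)
E(m) = 64 + m (E(m) = m - 1*(-64) = m + 64 = 64 + m)
E(Y(-4))/(-40783 - 39349) = (64 - 4)/(-40783 - 39349) = 60/(-80132) = 60*(-1/80132) = -15/20033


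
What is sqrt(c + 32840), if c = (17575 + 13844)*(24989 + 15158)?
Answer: sqrt(1261411433) ≈ 35516.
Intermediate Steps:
c = 1261378593 (c = 31419*40147 = 1261378593)
sqrt(c + 32840) = sqrt(1261378593 + 32840) = sqrt(1261411433)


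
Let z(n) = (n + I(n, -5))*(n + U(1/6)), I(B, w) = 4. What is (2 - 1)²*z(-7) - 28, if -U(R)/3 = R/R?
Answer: 2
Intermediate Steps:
U(R) = -3 (U(R) = -3*R/R = -3*1 = -3)
z(n) = (-3 + n)*(4 + n) (z(n) = (n + 4)*(n - 3) = (4 + n)*(-3 + n) = (-3 + n)*(4 + n))
(2 - 1)²*z(-7) - 28 = (2 - 1)²*(-12 - 7 + (-7)²) - 28 = 1²*(-12 - 7 + 49) - 28 = 1*30 - 28 = 30 - 28 = 2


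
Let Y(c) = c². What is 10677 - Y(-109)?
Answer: -1204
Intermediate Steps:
10677 - Y(-109) = 10677 - 1*(-109)² = 10677 - 1*11881 = 10677 - 11881 = -1204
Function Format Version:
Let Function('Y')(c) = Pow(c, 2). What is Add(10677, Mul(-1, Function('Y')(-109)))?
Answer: -1204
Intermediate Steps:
Add(10677, Mul(-1, Function('Y')(-109))) = Add(10677, Mul(-1, Pow(-109, 2))) = Add(10677, Mul(-1, 11881)) = Add(10677, -11881) = -1204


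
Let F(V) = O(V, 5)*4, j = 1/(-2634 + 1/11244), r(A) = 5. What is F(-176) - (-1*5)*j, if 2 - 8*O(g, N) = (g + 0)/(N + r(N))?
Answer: 290187391/29616695 ≈ 9.7981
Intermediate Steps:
j = -11244/29616695 (j = 1/(-2634 + 1/11244) = 1/(-29616695/11244) = -11244/29616695 ≈ -0.00037965)
O(g, N) = ¼ - g/(8*(5 + N)) (O(g, N) = ¼ - (g + 0)/(8*(N + 5)) = ¼ - g/(8*(5 + N)))
F(V) = 1 - V/20 (F(V) = ((10 - V + 2*5)/(8*(5 + 5)))*4 = ((⅛)*(10 - V + 10)/10)*4 = ((⅛)*(⅒)*(20 - V))*4 = (¼ - V/80)*4 = 1 - V/20)
F(-176) - (-1*5)*j = (1 - 1/20*(-176)) - (-1*5)*(-11244)/29616695 = (1 + 44/5) - (-5)*(-11244)/29616695 = 49/5 - 1*11244/5923339 = 49/5 - 11244/5923339 = 290187391/29616695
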